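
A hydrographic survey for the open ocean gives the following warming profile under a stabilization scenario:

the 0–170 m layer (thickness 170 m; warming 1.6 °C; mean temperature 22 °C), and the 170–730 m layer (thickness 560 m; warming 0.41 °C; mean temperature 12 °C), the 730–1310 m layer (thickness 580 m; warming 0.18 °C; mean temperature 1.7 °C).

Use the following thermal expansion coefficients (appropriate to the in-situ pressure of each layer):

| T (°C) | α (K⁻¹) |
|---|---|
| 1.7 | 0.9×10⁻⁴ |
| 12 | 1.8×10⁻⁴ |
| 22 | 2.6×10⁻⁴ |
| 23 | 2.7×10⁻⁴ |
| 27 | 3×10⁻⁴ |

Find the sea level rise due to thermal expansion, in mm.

Δh = 121 mm

Layer 1 at 22 °C → α = 2.6×10⁻⁴ K⁻¹
Layer 2 at 12 °C → α = 1.8×10⁻⁴ K⁻¹
Layer 3 at 1.7 °C → α = 0.9×10⁻⁴ K⁻¹
Layer 1: 2.6×10⁻⁴ × 170 × 1.6 = 0.07072 m
Layer 2: 0.41 × 560 × 1.8×10⁻⁴ = 0.041328 m
730–1310 m: 0.18 × 0.9×10⁻⁴ × 580 = 0.009396 m
Δh = 0.07072 + 0.041328 + 0.009396 = 0.121444 m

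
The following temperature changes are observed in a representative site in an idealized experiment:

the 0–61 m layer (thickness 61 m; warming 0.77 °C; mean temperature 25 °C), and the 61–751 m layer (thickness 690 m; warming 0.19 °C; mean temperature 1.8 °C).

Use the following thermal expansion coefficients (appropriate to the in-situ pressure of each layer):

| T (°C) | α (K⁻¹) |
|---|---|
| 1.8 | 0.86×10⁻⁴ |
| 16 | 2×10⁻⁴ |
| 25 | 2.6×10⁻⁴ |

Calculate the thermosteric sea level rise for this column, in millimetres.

Layer 1 at 25 °C → α = 2.6×10⁻⁴ K⁻¹
Layer 2 at 1.8 °C → α = 0.86×10⁻⁴ K⁻¹
0–61 m: 0.77 × 61 × 2.6×10⁻⁴ = 0.0122122 m
61–751 m: 0.86×10⁻⁴ × 690 × 0.19 = 0.0112746 m
Δh = 0.0122122 + 0.0112746 = 0.0234868 m ≈ 23.5 mm

about 23.5 mm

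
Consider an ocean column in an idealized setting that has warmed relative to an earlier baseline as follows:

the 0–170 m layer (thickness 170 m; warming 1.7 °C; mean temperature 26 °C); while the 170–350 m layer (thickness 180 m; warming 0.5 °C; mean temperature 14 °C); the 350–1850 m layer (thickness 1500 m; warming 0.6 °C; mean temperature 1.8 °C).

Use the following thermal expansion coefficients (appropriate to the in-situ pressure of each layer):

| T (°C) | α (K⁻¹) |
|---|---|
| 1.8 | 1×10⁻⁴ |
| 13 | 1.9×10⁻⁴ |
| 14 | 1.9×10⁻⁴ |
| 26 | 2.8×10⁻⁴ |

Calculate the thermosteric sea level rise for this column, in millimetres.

about 188 mm

Layer 1 at 26 °C → α = 2.8×10⁻⁴ K⁻¹
Layer 2 at 14 °C → α = 1.9×10⁻⁴ K⁻¹
Layer 3 at 1.8 °C → α = 1×10⁻⁴ K⁻¹
1.7 × 170 × 2.8×10⁻⁴ = 0.08092 m
170–350 m: 180 × 1.9×10⁻⁴ × 0.5 = 0.01710 m
1500 × 1×10⁻⁴ × 0.6 = 0.09000 m
Δh = 0.08092 + 0.01710 + 0.09000 = 0.18802 m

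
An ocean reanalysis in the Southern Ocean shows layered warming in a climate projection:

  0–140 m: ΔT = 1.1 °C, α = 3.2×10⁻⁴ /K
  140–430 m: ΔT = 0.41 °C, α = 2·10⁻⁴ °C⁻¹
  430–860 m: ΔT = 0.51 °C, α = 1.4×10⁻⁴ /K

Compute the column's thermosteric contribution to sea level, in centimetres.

Δh = 10 cm

3.2×10⁻⁴ × 1.1 × 140 = 0.04928 m
140–430 m: 290 × 2×10⁻⁴ × 0.41 = 0.02378 m
430–860 m: 1.4×10⁻⁴ × 430 × 0.51 = 0.030702 m
Δh = 0.04928 + 0.02378 + 0.030702 = 0.103762 m ≈ 10 cm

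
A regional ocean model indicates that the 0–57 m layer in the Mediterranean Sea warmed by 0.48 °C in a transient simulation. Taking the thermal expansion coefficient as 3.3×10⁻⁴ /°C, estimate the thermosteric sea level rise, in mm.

Δh = αΔT·H = 3.3×10⁻⁴ × 0.48 × 57 = 0.0090288 m

Δh ≈ 9.03 mm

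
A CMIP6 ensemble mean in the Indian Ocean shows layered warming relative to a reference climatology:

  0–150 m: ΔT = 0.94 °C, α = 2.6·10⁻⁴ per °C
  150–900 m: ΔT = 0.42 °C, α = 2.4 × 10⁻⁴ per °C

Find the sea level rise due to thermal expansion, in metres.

2.6×10⁻⁴ × 150 × 0.94 = 0.03666 m
750 × 2.4×10⁻⁴ × 0.42 = 0.07560 m
Δh = 0.03666 + 0.07560 = 0.11226 m

Δh = 0.112 m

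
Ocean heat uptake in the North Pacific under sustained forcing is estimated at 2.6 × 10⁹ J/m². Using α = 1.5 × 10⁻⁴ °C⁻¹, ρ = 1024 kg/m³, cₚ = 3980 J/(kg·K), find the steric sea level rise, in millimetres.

Δh = 96 mm

Δh = αQ/(ρcₚ) = 1.5×10⁻⁴ × 2.6×10⁹ / (1024 × 3980) ≈ 0.095693 m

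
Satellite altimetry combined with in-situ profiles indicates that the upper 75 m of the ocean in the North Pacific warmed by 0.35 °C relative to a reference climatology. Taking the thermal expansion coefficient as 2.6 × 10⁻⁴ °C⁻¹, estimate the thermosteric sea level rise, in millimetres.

Δh = αΔT·H = 2.6×10⁻⁴ × 0.35 × 75 = 0.006825 m

6.83 mm of thermosteric rise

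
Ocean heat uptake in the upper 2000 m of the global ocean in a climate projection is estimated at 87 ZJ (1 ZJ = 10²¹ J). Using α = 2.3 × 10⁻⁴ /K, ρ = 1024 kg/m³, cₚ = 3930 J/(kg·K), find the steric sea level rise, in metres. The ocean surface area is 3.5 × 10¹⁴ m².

Δh = 0.0142 m

Per unit area: Q = 87×10²¹ / (3.5×10¹⁴) ≈ 2.486×10⁸ J/m²
Δh = αQ/(ρcₚ) = 2.3×10⁻⁴ × 2.486×10⁸ / (1024 × 3930) ≈ 0.014208 m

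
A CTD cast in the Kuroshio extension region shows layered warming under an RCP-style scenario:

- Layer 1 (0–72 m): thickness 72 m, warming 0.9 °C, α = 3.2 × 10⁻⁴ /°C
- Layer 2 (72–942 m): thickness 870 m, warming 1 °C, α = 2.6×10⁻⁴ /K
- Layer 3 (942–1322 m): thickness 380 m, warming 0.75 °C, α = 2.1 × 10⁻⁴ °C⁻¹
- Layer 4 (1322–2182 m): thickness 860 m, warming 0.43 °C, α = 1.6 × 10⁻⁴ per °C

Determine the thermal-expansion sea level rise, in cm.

Layer 1: 3.2×10⁻⁴ × 0.9 × 72 = 0.020736 m
Layer 2: 2.6×10⁻⁴ × 1 × 870 = 0.22620 m
Layer 3: 0.75 × 2.1×10⁻⁴ × 380 = 0.05985 m
Layer 4: 860 × 1.6×10⁻⁴ × 0.43 = 0.059168 m
Δh = 0.020736 + 0.22620 + 0.05985 + 0.059168 = 0.365954 m ≈ 36.6 cm

36.6 cm of thermosteric rise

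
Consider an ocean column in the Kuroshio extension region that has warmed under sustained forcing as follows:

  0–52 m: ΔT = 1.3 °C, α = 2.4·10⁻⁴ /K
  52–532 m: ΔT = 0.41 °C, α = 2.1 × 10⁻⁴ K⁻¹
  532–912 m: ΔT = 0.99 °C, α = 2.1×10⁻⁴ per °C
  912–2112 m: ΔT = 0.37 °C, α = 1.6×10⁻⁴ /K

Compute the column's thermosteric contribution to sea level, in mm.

2.4×10⁻⁴ × 1.3 × 52 = 0.016224 m
Layer 2: 2.1×10⁻⁴ × 480 × 0.41 = 0.041328 m
Layer 3: 380 × 0.99 × 2.1×10⁻⁴ = 0.079002 m
1200 × 0.37 × 1.6×10⁻⁴ = 0.07104 m
Δh = 0.016224 + 0.041328 + 0.079002 + 0.07104 = 0.207594 m

Δh = 210 mm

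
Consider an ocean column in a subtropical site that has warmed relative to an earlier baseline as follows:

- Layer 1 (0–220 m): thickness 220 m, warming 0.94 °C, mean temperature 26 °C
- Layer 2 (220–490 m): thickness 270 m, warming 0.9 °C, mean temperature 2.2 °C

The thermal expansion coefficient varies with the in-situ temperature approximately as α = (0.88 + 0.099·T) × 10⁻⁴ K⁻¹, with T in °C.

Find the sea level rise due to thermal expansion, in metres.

about 0.0981 m

Layer 1: α = (0.88 + 0.099×26)×10⁻⁴ = 3.454×10⁻⁴ K⁻¹
Layer 2: α = (0.88 + 0.099×2.2)×10⁻⁴ = 1.0978×10⁻⁴ K⁻¹
Layer 1: 220 × 0.94 × 3.454×10⁻⁴ = 0.07142872 m
Layer 2: 1.0978×10⁻⁴ × 0.9 × 270 = 0.02667654 m
Δh = 0.07142872 + 0.02667654 = 0.09810526 m ≈ 0.0981 m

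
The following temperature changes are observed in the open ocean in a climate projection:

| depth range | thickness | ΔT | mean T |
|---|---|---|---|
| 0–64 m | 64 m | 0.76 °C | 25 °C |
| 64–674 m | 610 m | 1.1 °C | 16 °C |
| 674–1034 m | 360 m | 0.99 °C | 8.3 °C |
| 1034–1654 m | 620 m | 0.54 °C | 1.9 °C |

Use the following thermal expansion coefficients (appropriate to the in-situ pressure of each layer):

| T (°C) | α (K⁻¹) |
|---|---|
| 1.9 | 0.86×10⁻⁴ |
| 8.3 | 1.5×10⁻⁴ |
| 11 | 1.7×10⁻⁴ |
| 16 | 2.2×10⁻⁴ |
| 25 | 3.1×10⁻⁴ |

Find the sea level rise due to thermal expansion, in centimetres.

Layer 1 at 25 °C → α = 3.1×10⁻⁴ K⁻¹
Layer 2 at 16 °C → α = 2.2×10⁻⁴ K⁻¹
Layer 3 at 8.3 °C → α = 1.5×10⁻⁴ K⁻¹
Layer 4 at 1.9 °C → α = 0.86×10⁻⁴ K⁻¹
Layer 1: 0.76 × 64 × 3.1×10⁻⁴ = 0.0150784 m
Layer 2: 2.2×10⁻⁴ × 1.1 × 610 = 0.14762 m
360 × 0.99 × 1.5×10⁻⁴ = 0.05346 m
620 × 0.54 × 0.86×10⁻⁴ = 0.0287928 m
Δh = 0.0150784 + 0.14762 + 0.05346 + 0.0287928 = 0.2449512 m

24.5 cm of thermosteric rise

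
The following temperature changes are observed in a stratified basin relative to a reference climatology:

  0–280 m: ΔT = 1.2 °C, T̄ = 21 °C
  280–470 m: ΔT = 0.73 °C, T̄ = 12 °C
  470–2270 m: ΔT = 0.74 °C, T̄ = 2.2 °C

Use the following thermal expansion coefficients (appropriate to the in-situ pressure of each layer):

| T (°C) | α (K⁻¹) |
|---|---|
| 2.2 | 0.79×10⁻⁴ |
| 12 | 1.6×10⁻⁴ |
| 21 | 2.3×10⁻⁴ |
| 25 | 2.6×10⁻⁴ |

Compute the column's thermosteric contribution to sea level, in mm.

200 mm

Layer 1 at 21 °C → α = 2.3×10⁻⁴ K⁻¹
Layer 2 at 12 °C → α = 1.6×10⁻⁴ K⁻¹
Layer 3 at 2.2 °C → α = 0.79×10⁻⁴ K⁻¹
0–280 m: 2.3×10⁻⁴ × 280 × 1.2 = 0.07728 m
1.6×10⁻⁴ × 190 × 0.73 = 0.022192 m
Layer 3: 0.79×10⁻⁴ × 0.74 × 1800 = 0.105228 m
Δh = 0.07728 + 0.022192 + 0.105228 = 0.20470 m ≈ 200 mm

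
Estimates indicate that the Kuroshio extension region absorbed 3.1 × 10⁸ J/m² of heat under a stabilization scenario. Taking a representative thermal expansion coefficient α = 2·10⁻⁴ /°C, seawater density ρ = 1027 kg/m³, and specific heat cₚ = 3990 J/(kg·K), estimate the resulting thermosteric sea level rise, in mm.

Δh ≈ 15.1 mm

Δh = αQ/(ρcₚ) = 2×10⁻⁴ × 3.1×10⁸ / (1027 × 3990) ≈ 0.01513 m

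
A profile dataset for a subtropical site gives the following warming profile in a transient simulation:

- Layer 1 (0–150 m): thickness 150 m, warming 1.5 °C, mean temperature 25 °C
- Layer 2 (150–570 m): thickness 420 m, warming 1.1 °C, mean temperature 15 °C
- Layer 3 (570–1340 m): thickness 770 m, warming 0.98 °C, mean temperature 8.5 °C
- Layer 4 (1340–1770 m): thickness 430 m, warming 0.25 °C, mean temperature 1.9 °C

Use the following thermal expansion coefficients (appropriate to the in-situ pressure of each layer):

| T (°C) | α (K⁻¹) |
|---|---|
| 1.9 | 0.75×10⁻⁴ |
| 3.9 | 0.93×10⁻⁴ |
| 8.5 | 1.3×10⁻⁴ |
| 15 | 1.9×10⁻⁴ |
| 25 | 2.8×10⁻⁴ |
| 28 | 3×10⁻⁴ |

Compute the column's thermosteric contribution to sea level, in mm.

Layer 1 at 25 °C → α = 2.8×10⁻⁴ K⁻¹
Layer 2 at 15 °C → α = 1.9×10⁻⁴ K⁻¹
Layer 3 at 8.5 °C → α = 1.3×10⁻⁴ K⁻¹
Layer 4 at 1.9 °C → α = 0.75×10⁻⁴ K⁻¹
Layer 1: 1.5 × 150 × 2.8×10⁻⁴ = 0.06300 m
420 × 1.9×10⁻⁴ × 1.1 = 0.08778 m
770 × 0.98 × 1.3×10⁻⁴ = 0.098098 m
1340–1770 m: 0.25 × 430 × 0.75×10⁻⁴ = 0.0080625 m
Δh = 0.06300 + 0.08778 + 0.098098 + 0.0080625 = 0.2569405 m

260 mm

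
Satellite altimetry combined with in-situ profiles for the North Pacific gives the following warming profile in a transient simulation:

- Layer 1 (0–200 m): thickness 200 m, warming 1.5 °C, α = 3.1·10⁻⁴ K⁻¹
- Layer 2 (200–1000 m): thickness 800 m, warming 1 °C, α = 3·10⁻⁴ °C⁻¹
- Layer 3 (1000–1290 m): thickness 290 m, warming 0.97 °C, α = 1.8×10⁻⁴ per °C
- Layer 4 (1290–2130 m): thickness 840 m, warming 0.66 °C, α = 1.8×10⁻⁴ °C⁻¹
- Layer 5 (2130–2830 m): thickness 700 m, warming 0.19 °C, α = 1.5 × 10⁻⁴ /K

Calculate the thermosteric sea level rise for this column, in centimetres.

Layer 1: 3.1×10⁻⁴ × 1.5 × 200 = 0.09300 m
200–1000 m: 800 × 1 × 3×10⁻⁴ = 0.24000 m
1000–1290 m: 290 × 1.8×10⁻⁴ × 0.97 = 0.050634 m
840 × 1.8×10⁻⁴ × 0.66 = 0.099792 m
2130–2830 m: 1.5×10⁻⁴ × 700 × 0.19 = 0.01995 m
Δh = 0.09300 + 0.24000 + 0.050634 + 0.099792 + 0.01995 = 0.503376 m ≈ 50.3 cm

Δh ≈ 50.3 cm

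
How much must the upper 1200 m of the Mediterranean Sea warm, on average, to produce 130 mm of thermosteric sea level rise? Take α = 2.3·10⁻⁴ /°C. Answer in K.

ΔT ≈ 0.471 K

ΔT = Δh/(αH) = 0.13 / (2.3×10⁻⁴ × 1200) ≈ 0.4710 K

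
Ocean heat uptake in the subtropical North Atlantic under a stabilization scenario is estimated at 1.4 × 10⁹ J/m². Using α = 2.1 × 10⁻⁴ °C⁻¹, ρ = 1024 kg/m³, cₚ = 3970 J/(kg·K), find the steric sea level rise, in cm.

Δh = αQ/(ρcₚ) = 2.1×10⁻⁴ × 1.4×10⁹ / (1024 × 3970) ≈ 0.07232 m

about 7.23 cm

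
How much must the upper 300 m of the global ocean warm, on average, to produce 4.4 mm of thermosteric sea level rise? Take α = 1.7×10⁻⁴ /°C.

ΔT = Δh/(αH) = 0.0044 / (1.7×10⁻⁴ × 300) ≈ 0.08627 K

ΔT ≈ 0.086 K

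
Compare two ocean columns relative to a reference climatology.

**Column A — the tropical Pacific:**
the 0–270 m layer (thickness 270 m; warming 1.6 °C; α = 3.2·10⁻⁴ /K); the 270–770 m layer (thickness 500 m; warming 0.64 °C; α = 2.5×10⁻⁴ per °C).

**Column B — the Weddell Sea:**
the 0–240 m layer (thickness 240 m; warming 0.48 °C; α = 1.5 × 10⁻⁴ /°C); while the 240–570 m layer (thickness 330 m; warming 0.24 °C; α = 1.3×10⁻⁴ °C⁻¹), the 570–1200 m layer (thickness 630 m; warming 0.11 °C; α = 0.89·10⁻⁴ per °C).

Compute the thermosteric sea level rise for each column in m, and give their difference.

A: 0.22 m; B: 0.034 m; difference 0.18 m

A 0–270 m: 270 × 3.2×10⁻⁴ × 1.6 = 0.13824 m
A Layer 2: 0.64 × 2.5×10⁻⁴ × 500 = 0.08000 m
A total: 0.21824 m
B 0–240 m: 1.5×10⁻⁴ × 0.48 × 240 = 0.01728 m
B Layer 2: 330 × 0.24 × 1.3×10⁻⁴ = 0.010296 m
B 570–1200 m: 630 × 0.11 × 0.89×10⁻⁴ = 0.0061677 m
B total: 0.0337437 m
Difference: 0.21824 − 0.0337437 = 0.1844963 m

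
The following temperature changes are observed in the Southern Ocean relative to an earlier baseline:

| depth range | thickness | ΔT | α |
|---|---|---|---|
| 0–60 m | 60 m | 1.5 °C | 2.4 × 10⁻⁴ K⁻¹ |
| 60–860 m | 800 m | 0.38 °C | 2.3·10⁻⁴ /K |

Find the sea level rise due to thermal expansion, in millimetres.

Δh ≈ 92 mm

2.4×10⁻⁴ × 1.5 × 60 = 0.02160 m
0.38 × 800 × 2.3×10⁻⁴ = 0.06992 m
Δh = 0.02160 + 0.06992 = 0.09152 m ≈ 92 mm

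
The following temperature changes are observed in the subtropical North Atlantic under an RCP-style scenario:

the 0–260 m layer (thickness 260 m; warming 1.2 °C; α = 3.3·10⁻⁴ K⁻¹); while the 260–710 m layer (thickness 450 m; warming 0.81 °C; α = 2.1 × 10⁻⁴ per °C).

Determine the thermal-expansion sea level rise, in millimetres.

180 mm of thermosteric rise

0–260 m: 3.3×10⁻⁴ × 1.2 × 260 = 0.10296 m
Layer 2: 450 × 0.81 × 2.1×10⁻⁴ = 0.076545 m
Δh = 0.10296 + 0.076545 = 0.179505 m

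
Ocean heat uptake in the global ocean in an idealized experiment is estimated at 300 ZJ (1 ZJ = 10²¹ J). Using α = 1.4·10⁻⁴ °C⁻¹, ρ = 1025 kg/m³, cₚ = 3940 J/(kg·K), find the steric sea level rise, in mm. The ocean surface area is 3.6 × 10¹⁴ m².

Per unit area: Q = 300×10²¹ / (3.6×10¹⁴) ≈ 8.333×10⁸ J/m²
Δh = αQ/(ρcₚ) = 1.4×10⁻⁴ × 8.333×10⁸ / (1025 × 3940) ≈ 0.028887 m

about 28.9 mm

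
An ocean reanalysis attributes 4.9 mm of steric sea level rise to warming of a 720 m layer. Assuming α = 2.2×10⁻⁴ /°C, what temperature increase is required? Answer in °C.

ΔT = Δh/(αH) = 0.0049 / (2.2×10⁻⁴ × 720) ≈ 0.03093 °C

ΔT ≈ 0.031 °C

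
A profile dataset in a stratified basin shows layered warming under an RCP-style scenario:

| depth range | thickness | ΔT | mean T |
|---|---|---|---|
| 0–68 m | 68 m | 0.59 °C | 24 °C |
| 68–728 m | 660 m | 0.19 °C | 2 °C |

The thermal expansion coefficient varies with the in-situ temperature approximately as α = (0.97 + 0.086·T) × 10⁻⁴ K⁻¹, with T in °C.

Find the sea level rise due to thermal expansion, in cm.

Layer 1: α = (0.97 + 0.086×24)×10⁻⁴ = 3.034×10⁻⁴ K⁻¹
Layer 2: α = (0.97 + 0.086×2)×10⁻⁴ = 1.142×10⁻⁴ K⁻¹
0–68 m: 68 × 0.59 × 3.034×10⁻⁴ = 0.012172408 m
1.142×10⁻⁴ × 0.19 × 660 = 0.01432068 m
Δh = 0.012172408 + 0.01432068 = 0.026493088 m

2.65 cm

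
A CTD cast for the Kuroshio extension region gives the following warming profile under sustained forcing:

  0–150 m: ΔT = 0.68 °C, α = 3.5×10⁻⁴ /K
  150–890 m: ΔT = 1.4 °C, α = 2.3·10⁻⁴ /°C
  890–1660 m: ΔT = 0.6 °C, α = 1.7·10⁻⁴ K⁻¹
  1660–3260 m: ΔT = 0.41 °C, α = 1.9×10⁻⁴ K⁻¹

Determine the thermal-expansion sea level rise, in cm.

0–150 m: 0.68 × 150 × 3.5×10⁻⁴ = 0.03570 m
Layer 2: 740 × 1.4 × 2.3×10⁻⁴ = 0.23828 m
890–1660 m: 1.7×10⁻⁴ × 770 × 0.6 = 0.07854 m
1660–3260 m: 1.9×10⁻⁴ × 0.41 × 1600 = 0.12464 m
Δh = 0.03570 + 0.23828 + 0.07854 + 0.12464 = 0.47716 m

47.7 cm of thermosteric rise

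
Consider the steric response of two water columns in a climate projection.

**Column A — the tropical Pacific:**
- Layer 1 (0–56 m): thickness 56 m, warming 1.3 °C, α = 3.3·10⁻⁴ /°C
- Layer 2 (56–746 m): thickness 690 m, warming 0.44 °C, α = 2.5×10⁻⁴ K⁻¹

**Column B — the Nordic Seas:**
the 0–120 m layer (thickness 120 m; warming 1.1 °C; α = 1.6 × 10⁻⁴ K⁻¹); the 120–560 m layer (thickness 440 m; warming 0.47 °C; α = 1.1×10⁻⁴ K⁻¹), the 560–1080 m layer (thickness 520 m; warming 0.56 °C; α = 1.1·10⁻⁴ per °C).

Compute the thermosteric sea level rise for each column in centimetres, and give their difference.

A 56 × 3.3×10⁻⁴ × 1.3 = 0.024024 m
A 2.5×10⁻⁴ × 690 × 0.44 = 0.07590 m
A total: 0.099924 m
B Layer 1: 1.1 × 1.6×10⁻⁴ × 120 = 0.02112 m
B Layer 2: 0.47 × 440 × 1.1×10⁻⁴ = 0.022748 m
B Layer 3: 0.56 × 520 × 1.1×10⁻⁴ = 0.032032 m
B total: 0.07590 m
Difference: 0.099924 − 0.07590 = 0.024024 m

A: 9.99 cm; B: 7.59 cm; difference 2.40 cm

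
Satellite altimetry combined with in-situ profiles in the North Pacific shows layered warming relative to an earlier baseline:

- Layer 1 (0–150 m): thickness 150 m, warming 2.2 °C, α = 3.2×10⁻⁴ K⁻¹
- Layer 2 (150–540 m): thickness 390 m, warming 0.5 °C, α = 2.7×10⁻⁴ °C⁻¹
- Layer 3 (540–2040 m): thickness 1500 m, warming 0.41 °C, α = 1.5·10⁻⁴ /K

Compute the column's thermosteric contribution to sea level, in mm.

251 mm of thermosteric rise

0–150 m: 2.2 × 3.2×10⁻⁴ × 150 = 0.10560 m
150–540 m: 2.7×10⁻⁴ × 0.5 × 390 = 0.05265 m
0.41 × 1.5×10⁻⁴ × 1500 = 0.09225 m
Δh = 0.10560 + 0.05265 + 0.09225 = 0.25050 m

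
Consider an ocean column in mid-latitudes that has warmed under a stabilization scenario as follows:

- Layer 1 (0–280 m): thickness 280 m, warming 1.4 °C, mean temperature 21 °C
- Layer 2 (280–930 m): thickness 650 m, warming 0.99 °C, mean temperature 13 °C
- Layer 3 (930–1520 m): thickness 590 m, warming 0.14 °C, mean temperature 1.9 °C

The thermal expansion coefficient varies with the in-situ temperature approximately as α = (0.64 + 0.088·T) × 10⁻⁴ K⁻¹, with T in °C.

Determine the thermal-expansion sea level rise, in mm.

Layer 1: α = (0.64 + 0.088×21)×10⁻⁴ = 2.488×10⁻⁴ K⁻¹
Layer 2: α = (0.64 + 0.088×13)×10⁻⁴ = 1.784×10⁻⁴ K⁻¹
Layer 3: α = (0.64 + 0.088×1.9)×10⁻⁴ = 0.8072×10⁻⁴ K⁻¹
0–280 m: 280 × 2.488×10⁻⁴ × 1.4 = 0.0975296 m
Layer 2: 1.784×10⁻⁴ × 0.99 × 650 = 0.1148004 m
Layer 3: 0.8072×10⁻⁴ × 590 × 0.14 = 0.006667472 m
Δh = 0.0975296 + 0.1148004 + 0.006667472 = 0.218997472 m

219 mm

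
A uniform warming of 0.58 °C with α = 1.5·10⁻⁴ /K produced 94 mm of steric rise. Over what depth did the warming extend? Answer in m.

H = Δh/(αΔT) = 0.094 / (1.5×10⁻⁴ × 0.58) ≈ 1080 m

about 1080 m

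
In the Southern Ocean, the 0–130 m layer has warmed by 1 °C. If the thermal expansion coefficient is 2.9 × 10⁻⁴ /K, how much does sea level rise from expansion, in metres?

about 0.0377 m

Δh = αΔT·H = 2.9×10⁻⁴ × 1 × 130 = 0.03770 m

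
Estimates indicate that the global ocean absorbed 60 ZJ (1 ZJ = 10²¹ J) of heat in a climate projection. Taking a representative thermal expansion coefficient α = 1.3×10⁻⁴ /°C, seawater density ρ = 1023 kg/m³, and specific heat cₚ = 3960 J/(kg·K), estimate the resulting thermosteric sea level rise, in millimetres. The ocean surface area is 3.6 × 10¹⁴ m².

Per unit area: Q = 60×10²¹ / (3.6×10¹⁴) ≈ 1.667×10⁸ J/m²
Δh = αQ/(ρcₚ) = 1.3×10⁻⁴ × 1.667×10⁸ / (1023 × 3960) ≈ 0.0053494 m

about 5.35 mm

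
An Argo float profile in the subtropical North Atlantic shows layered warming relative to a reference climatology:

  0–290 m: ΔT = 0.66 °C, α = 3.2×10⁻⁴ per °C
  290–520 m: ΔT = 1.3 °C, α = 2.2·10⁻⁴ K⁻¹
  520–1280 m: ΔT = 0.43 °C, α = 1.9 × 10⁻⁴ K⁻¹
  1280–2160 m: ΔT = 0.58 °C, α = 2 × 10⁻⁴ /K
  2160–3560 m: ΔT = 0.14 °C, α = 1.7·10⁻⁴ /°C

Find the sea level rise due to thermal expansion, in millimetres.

0.66 × 3.2×10⁻⁴ × 290 = 0.061248 m
Layer 2: 230 × 1.3 × 2.2×10⁻⁴ = 0.06578 m
0.43 × 760 × 1.9×10⁻⁴ = 0.062092 m
1280–2160 m: 0.58 × 2×10⁻⁴ × 880 = 0.10208 m
0.14 × 1.7×10⁻⁴ × 1400 = 0.03332 m
Δh = 0.061248 + 0.06578 + 0.062092 + 0.10208 + 0.03332 = 0.32452 m

325 mm of thermosteric rise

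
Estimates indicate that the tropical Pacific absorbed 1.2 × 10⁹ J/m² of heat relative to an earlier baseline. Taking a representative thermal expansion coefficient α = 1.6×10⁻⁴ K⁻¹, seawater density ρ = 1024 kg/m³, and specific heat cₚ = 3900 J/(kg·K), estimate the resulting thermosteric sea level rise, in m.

Δh = αQ/(ρcₚ) = 1.6×10⁻⁴ × 1.2×10⁹ / (1024 × 3900) ≈ 0.048077 m

0.048 m of thermosteric rise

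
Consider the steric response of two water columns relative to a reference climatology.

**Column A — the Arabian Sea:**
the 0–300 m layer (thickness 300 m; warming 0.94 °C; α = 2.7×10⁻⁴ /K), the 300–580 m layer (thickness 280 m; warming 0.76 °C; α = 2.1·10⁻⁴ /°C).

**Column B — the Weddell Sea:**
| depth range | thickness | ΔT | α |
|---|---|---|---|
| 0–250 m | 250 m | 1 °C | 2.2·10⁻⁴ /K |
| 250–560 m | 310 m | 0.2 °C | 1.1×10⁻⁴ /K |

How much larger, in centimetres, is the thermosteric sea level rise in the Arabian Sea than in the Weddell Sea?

A 0–300 m: 2.7×10⁻⁴ × 300 × 0.94 = 0.07614 m
A 300–580 m: 0.76 × 2.1×10⁻⁴ × 280 = 0.044688 m
A total: 0.120828 m
B Layer 1: 250 × 2.2×10⁻⁴ × 1 = 0.05500 m
B Layer 2: 1.1×10⁻⁴ × 310 × 0.2 = 0.00682 m
B total: 0.06182 m
Difference: 0.120828 − 0.06182 = 0.059008 m

5.9 cm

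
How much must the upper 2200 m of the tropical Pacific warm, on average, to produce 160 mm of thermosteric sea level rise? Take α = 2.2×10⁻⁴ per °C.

ΔT = Δh/(αH) = 0.16 / (2.2×10⁻⁴ × 2200) ≈ 0.3306 K

ΔT ≈ 0.331 K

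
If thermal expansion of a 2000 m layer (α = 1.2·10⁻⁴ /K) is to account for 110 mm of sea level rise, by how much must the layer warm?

0.458 K

ΔT = Δh/(αH) = 0.11 / (1.2×10⁻⁴ × 2000) ≈ 0.4583 K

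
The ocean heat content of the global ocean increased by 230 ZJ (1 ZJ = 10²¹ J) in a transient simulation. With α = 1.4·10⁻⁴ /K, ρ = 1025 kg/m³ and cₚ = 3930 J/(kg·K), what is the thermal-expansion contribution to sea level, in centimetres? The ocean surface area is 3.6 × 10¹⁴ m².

2.2 cm

Per unit area: Q = 230×10²¹ / (3.6×10¹⁴) ≈ 6.389×10⁸ J/m²
Δh = αQ/(ρcₚ) = 1.4×10⁻⁴ × 6.389×10⁸ / (1025 × 3930) ≈ 0.022205 m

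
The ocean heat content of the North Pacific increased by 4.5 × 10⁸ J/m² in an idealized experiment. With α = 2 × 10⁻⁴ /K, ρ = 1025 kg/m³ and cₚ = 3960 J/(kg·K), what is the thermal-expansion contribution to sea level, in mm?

Δh = αQ/(ρcₚ) = 2×10⁻⁴ × 4.5×10⁸ / (1025 × 3960) ≈ 0.022173 m

22.2 mm of thermosteric rise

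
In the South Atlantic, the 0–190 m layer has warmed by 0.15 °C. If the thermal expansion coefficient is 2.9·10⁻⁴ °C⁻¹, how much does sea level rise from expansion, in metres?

Δh = αΔT·H = 2.9×10⁻⁴ × 0.15 × 190 = 0.008265 m

Δh = 0.0083 m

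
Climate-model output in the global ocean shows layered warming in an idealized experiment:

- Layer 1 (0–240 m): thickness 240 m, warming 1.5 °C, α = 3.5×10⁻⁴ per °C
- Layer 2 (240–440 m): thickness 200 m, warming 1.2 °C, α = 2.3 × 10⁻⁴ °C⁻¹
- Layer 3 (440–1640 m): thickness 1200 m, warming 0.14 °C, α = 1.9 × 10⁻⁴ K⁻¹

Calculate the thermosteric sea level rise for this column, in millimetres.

213 mm of thermosteric rise

3.5×10⁻⁴ × 1.5 × 240 = 0.12600 m
240–440 m: 200 × 2.3×10⁻⁴ × 1.2 = 0.05520 m
440–1640 m: 0.14 × 1200 × 1.9×10⁻⁴ = 0.03192 m
Δh = 0.12600 + 0.05520 + 0.03192 = 0.21312 m ≈ 213 mm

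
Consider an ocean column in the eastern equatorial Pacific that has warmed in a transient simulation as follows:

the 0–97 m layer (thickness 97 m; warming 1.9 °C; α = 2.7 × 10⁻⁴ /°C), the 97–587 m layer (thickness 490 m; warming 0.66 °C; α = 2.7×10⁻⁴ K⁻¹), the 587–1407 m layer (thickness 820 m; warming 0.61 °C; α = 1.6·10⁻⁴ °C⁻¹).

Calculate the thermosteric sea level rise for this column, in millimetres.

Layer 1: 1.9 × 2.7×10⁻⁴ × 97 = 0.049761 m
2.7×10⁻⁴ × 490 × 0.66 = 0.087318 m
587–1407 m: 820 × 0.61 × 1.6×10⁻⁴ = 0.080032 m
Δh = 0.049761 + 0.087318 + 0.080032 = 0.217111 m

Δh = 217 mm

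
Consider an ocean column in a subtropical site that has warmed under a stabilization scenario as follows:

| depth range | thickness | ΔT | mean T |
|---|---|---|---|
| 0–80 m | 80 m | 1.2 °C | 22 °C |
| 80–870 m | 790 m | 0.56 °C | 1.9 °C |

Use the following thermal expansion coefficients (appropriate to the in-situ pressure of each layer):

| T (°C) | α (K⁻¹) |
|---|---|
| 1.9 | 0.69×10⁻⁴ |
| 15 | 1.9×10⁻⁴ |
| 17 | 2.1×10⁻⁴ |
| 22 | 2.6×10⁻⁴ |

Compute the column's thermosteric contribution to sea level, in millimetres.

Layer 1 at 22 °C → α = 2.6×10⁻⁴ K⁻¹
Layer 2 at 1.9 °C → α = 0.69×10⁻⁴ K⁻¹
0–80 m: 80 × 2.6×10⁻⁴ × 1.2 = 0.02496 m
80–870 m: 0.69×10⁻⁴ × 0.56 × 790 = 0.0305256 m
Δh = 0.02496 + 0.0305256 = 0.0554856 m ≈ 55.5 mm

55.5 mm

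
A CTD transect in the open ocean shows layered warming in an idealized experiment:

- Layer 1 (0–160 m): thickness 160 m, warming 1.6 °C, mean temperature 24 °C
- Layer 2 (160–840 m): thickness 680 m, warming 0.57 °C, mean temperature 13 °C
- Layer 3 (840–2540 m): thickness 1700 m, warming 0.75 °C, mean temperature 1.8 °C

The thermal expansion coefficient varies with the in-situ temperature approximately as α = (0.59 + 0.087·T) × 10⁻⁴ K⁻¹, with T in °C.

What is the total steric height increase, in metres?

Δh ≈ 0.230 m

Layer 1: α = (0.59 + 0.087×24)×10⁻⁴ = 2.678×10⁻⁴ K⁻¹
Layer 2: α = (0.59 + 0.087×13)×10⁻⁴ = 1.721×10⁻⁴ K⁻¹
Layer 3: α = (0.59 + 0.087×1.8)×10⁻⁴ = 0.7466×10⁻⁴ K⁻¹
0–160 m: 160 × 1.6 × 2.678×10⁻⁴ = 0.0685568 m
Layer 2: 1.721×10⁻⁴ × 680 × 0.57 = 0.06670596 m
840–2540 m: 0.7466×10⁻⁴ × 1700 × 0.75 = 0.0951915 m
Δh = 0.0685568 + 0.06670596 + 0.0951915 = 0.23045426 m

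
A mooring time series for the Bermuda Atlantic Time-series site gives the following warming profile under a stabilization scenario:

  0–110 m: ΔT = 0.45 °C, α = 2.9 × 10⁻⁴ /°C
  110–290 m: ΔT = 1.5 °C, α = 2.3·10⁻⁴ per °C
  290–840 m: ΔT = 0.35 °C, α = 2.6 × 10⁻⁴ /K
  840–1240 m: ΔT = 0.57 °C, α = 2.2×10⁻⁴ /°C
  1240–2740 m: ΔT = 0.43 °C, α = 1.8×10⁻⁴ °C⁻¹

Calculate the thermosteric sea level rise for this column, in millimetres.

Layer 1: 110 × 2.9×10⁻⁴ × 0.45 = 0.014355 m
Layer 2: 180 × 1.5 × 2.3×10⁻⁴ = 0.06210 m
290–840 m: 550 × 0.35 × 2.6×10⁻⁴ = 0.05005 m
840–1240 m: 2.2×10⁻⁴ × 0.57 × 400 = 0.05016 m
1.8×10⁻⁴ × 1500 × 0.43 = 0.11610 m
Δh = 0.014355 + 0.06210 + 0.05005 + 0.05016 + 0.11610 = 0.292765 m ≈ 293 mm

293 mm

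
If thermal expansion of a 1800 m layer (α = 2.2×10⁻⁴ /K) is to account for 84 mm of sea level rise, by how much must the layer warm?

ΔT = Δh/(αH) = 0.084 / (2.2×10⁻⁴ × 1800) ≈ 0.2121 °C

ΔT ≈ 0.21 °C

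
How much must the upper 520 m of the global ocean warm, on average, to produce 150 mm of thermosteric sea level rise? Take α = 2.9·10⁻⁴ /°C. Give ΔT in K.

ΔT = Δh/(αH) = 0.15 / (2.9×10⁻⁴ × 520) ≈ 0.9947 K

about 0.995 K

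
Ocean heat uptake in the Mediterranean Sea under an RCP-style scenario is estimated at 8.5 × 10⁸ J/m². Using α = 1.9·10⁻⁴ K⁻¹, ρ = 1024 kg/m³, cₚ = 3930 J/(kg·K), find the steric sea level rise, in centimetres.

Δh = αQ/(ρcₚ) = 1.9×10⁻⁴ × 8.5×10⁸ / (1024 × 3930) ≈ 0.040131 m

4.01 cm of thermosteric rise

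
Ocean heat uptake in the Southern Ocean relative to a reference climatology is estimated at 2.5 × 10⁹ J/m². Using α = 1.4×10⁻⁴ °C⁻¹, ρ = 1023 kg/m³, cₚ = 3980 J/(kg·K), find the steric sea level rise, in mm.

Δh = 86 mm

Δh = αQ/(ρcₚ) = 1.4×10⁻⁴ × 2.5×10⁹ / (1023 × 3980) ≈ 0.085963 m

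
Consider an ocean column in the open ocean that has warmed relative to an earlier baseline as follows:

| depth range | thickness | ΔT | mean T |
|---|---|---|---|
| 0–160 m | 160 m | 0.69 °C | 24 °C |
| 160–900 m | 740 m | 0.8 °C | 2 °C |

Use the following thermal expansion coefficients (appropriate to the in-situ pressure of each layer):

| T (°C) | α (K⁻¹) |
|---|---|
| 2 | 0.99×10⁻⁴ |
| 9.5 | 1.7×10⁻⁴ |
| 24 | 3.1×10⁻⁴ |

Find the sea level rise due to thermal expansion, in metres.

Δh = 0.093 m

Layer 1 at 24 °C → α = 3.1×10⁻⁴ K⁻¹
Layer 2 at 2 °C → α = 0.99×10⁻⁴ K⁻¹
Layer 1: 3.1×10⁻⁴ × 0.69 × 160 = 0.034224 m
Layer 2: 0.8 × 0.99×10⁻⁴ × 740 = 0.058608 m
Δh = 0.034224 + 0.058608 = 0.092832 m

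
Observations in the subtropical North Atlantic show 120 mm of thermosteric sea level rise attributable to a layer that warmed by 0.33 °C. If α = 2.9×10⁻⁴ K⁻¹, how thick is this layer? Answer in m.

1300 m

H = Δh/(αΔT) = 0.12 / (2.9×10⁻⁴ × 0.33) ≈ 1254 m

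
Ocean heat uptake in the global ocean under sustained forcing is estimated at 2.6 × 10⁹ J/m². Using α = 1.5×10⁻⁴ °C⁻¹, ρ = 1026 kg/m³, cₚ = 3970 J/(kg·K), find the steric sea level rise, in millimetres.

Δh = 95.7 mm

Δh = αQ/(ρcₚ) = 1.5×10⁻⁴ × 2.6×10⁹ / (1026 × 3970) ≈ 0.095747 m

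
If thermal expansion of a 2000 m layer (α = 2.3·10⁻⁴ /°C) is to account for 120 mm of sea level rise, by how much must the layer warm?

ΔT = Δh/(αH) = 0.12 / (2.3×10⁻⁴ × 2000) ≈ 0.2609 K

ΔT ≈ 0.261 K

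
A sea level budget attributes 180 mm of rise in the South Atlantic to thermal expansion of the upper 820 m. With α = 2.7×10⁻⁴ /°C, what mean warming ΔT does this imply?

ΔT = Δh/(αH) = 0.18 / (2.7×10⁻⁴ × 820) ≈ 0.8130 °C

ΔT ≈ 0.813 °C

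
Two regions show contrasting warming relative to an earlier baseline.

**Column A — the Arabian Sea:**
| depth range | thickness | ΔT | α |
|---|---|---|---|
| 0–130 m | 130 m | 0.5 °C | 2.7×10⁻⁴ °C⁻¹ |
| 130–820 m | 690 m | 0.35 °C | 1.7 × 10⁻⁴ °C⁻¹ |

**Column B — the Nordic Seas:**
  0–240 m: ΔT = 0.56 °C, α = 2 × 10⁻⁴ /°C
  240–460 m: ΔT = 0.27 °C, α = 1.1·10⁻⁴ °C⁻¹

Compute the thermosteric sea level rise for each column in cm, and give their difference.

Δh_A ≈ 5.86 cm, Δh_B ≈ 3.34 cm; difference ≈ 2.52 cm

A Layer 1: 2.7×10⁻⁴ × 130 × 0.5 = 0.01755 m
A 0.35 × 690 × 1.7×10⁻⁴ = 0.041055 m
A total: 0.058605 m
B 0–240 m: 240 × 2×10⁻⁴ × 0.56 = 0.02688 m
B 240–460 m: 1.1×10⁻⁴ × 220 × 0.27 = 0.006534 m
B total: 0.033414 m
Difference: 0.058605 − 0.033414 = 0.025191 m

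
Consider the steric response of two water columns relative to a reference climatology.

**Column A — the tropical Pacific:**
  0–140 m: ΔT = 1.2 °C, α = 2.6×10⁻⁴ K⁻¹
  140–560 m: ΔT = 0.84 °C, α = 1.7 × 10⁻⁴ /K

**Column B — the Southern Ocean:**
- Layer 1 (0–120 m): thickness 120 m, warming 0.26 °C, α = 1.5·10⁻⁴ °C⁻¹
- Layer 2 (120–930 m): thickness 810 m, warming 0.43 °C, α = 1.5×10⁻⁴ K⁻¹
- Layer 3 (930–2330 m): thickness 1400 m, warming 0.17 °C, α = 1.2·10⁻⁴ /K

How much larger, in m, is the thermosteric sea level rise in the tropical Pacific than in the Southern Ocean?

A 0–140 m: 140 × 2.6×10⁻⁴ × 1.2 = 0.04368 m
A 140–560 m: 1.7×10⁻⁴ × 0.84 × 420 = 0.059976 m
A total: 0.103656 m
B 0–120 m: 1.5×10⁻⁴ × 120 × 0.26 = 0.00468 m
B 810 × 0.43 × 1.5×10⁻⁴ = 0.052245 m
B Layer 3: 1.2×10⁻⁴ × 1400 × 0.17 = 0.02856 m
B total: 0.085485 m
Difference: 0.103656 − 0.085485 = 0.018171 m

0.018 m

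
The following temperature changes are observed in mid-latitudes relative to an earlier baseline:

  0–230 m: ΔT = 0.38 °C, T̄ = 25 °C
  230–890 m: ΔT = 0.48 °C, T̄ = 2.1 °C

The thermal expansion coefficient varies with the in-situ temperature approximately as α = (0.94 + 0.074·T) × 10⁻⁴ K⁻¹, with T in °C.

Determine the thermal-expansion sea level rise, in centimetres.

Δh = 5.91 cm

Layer 1: α = (0.94 + 0.074×25)×10⁻⁴ = 2.79×10⁻⁴ K⁻¹
Layer 2: α = (0.94 + 0.074×2.1)×10⁻⁴ = 1.0954×10⁻⁴ K⁻¹
0–230 m: 2.79×10⁻⁴ × 0.38 × 230 = 0.0243846 m
Layer 2: 0.48 × 1.0954×10⁻⁴ × 660 = 0.034702272 m
Δh = 0.0243846 + 0.034702272 = 0.059086872 m ≈ 5.91 cm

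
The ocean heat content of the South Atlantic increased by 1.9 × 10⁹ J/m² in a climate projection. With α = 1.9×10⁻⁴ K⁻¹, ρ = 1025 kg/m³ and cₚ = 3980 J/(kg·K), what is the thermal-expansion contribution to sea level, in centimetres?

about 8.85 cm

Δh = αQ/(ρcₚ) = 1.9×10⁻⁴ × 1.9×10⁹ / (1025 × 3980) ≈ 0.088491 m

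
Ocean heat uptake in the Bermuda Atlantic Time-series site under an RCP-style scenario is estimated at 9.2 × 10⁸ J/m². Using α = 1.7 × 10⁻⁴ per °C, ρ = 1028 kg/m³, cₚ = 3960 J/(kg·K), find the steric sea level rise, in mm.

Δh = αQ/(ρcₚ) = 1.7×10⁻⁴ × 9.2×10⁸ / (1028 × 3960) ≈ 0.038419 m

38.4 mm of thermosteric rise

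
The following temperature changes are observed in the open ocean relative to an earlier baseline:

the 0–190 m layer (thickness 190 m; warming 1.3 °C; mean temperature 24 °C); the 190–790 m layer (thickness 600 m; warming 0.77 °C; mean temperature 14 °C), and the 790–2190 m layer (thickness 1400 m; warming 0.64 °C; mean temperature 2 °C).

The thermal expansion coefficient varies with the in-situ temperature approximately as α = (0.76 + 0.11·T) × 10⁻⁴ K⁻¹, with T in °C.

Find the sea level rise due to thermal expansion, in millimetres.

Δh ≈ 278 mm

Layer 1: α = (0.76 + 0.11×24)×10⁻⁴ = 3.4×10⁻⁴ K⁻¹
Layer 2: α = (0.76 + 0.11×14)×10⁻⁴ = 2.3×10⁻⁴ K⁻¹
Layer 3: α = (0.76 + 0.11×2)×10⁻⁴ = 0.98×10⁻⁴ K⁻¹
1.3 × 3.4×10⁻⁴ × 190 = 0.08398 m
2.3×10⁻⁴ × 600 × 0.77 = 0.10626 m
Layer 3: 0.64 × 1400 × 0.98×10⁻⁴ = 0.087808 m
Δh = 0.08398 + 0.10626 + 0.087808 = 0.278048 m ≈ 278 mm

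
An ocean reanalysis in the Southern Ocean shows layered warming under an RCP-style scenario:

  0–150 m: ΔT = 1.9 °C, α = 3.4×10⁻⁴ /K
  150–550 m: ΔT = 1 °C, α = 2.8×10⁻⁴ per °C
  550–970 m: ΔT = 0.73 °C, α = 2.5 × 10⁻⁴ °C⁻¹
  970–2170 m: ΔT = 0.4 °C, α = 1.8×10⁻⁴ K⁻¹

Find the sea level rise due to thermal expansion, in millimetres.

0–150 m: 150 × 1.9 × 3.4×10⁻⁴ = 0.09690 m
2.8×10⁻⁴ × 400 × 1 = 0.11200 m
Layer 3: 2.5×10⁻⁴ × 420 × 0.73 = 0.07665 m
Layer 4: 0.4 × 1200 × 1.8×10⁻⁴ = 0.08640 m
Δh = 0.09690 + 0.11200 + 0.07665 + 0.08640 = 0.37195 m ≈ 372 mm

Δh ≈ 372 mm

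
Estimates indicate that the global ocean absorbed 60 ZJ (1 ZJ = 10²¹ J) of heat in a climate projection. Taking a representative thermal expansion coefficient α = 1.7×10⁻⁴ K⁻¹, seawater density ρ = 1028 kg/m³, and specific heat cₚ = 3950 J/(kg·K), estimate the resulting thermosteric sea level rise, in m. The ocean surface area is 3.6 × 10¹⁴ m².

Per unit area: Q = 60×10²¹ / (3.6×10¹⁴) ≈ 1.667×10⁸ J/m²
Δh = αQ/(ρcₚ) = 1.7×10⁻⁴ × 1.667×10⁸ / (1028 × 3950) ≈ 0.006979 m

0.00698 m of thermosteric rise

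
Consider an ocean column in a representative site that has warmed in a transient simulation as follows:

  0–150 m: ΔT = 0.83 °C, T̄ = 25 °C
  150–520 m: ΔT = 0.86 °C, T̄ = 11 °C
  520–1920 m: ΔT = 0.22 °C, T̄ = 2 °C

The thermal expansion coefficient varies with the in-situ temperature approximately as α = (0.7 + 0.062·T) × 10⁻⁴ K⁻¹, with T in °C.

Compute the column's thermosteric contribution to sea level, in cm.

Layer 1: α = (0.7 + 0.062×25)×10⁻⁴ = 2.25×10⁻⁴ K⁻¹
Layer 2: α = (0.7 + 0.062×11)×10⁻⁴ = 1.382×10⁻⁴ K⁻¹
Layer 3: α = (0.7 + 0.062×2)×10⁻⁴ = 0.824×10⁻⁴ K⁻¹
0–150 m: 2.25×10⁻⁴ × 150 × 0.83 = 0.0280125 m
150–520 m: 370 × 0.86 × 1.382×10⁻⁴ = 0.04397524 m
520–1920 m: 1400 × 0.22 × 0.824×10⁻⁴ = 0.0253792 m
Δh = 0.0280125 + 0.04397524 + 0.0253792 = 0.09736694 m

9.7 cm of thermosteric rise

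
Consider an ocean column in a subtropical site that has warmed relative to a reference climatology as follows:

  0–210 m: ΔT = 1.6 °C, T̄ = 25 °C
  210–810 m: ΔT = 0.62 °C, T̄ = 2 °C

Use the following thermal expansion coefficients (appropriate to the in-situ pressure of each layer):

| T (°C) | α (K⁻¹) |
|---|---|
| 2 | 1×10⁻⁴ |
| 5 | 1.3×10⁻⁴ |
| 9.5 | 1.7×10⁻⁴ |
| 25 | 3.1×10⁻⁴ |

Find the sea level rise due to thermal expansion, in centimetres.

Layer 1 at 25 °C → α = 3.1×10⁻⁴ K⁻¹
Layer 2 at 2 °C → α = 1×10⁻⁴ K⁻¹
Layer 1: 3.1×10⁻⁴ × 1.6 × 210 = 0.10416 m
210–810 m: 600 × 0.62 × 1×10⁻⁴ = 0.03720 m
Δh = 0.10416 + 0.03720 = 0.14136 m ≈ 14.1 cm

Δh ≈ 14.1 cm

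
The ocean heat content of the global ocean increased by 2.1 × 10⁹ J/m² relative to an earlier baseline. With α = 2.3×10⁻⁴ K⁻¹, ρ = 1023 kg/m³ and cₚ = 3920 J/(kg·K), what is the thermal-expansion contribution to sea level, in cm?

Δh = 12.0 cm

Δh = αQ/(ρcₚ) = 2.3×10⁻⁴ × 2.1×10⁹ / (1023 × 3920) ≈ 0.12044 m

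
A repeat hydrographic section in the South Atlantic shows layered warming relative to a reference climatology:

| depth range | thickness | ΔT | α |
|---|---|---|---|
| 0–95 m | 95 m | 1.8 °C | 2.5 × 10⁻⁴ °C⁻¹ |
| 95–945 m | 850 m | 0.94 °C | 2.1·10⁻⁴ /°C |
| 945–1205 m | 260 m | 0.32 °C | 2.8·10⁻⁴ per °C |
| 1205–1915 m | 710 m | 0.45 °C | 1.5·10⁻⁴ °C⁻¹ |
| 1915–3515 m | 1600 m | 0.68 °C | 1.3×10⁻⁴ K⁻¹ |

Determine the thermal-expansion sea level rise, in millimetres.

Δh ≈ 420 mm

Layer 1: 1.8 × 95 × 2.5×10⁻⁴ = 0.04275 m
95–945 m: 850 × 0.94 × 2.1×10⁻⁴ = 0.16779 m
0.32 × 2.8×10⁻⁴ × 260 = 0.023296 m
1205–1915 m: 0.45 × 710 × 1.5×10⁻⁴ = 0.047925 m
1600 × 1.3×10⁻⁴ × 0.68 = 0.14144 m
Δh = 0.04275 + 0.16779 + 0.023296 + 0.047925 + 0.14144 = 0.423201 m ≈ 420 mm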